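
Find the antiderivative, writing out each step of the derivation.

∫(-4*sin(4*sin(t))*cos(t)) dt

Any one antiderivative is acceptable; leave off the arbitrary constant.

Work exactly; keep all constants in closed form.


Step 1. Substitute u = sin(t), turning ∫(-4*sin(4*sin(t))*cos(t)) dt into ∫(-4*sin(4*u)) du: now ∫(-4*sin(4*u)) du.
Step 2. Evaluate the standard form: now cos(4*u).
Step 3. Substitute back u = sin(t): now cos(4*sin(t)).
Answer: cos(4*sin(t)).


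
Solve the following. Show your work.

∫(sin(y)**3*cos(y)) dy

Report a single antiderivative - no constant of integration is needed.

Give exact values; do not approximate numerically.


Step 1. Substitute u = sin(y), turning ∫(sin(y)**3*cos(y)) dy into ∫(u**3) du: now ∫(u**3) du.
Step 2. Evaluate the standard form: now u**4/4.
Step 3. Substitute back u = sin(y): now sin(y)**4/4.
Answer: sin(y)**4/4.


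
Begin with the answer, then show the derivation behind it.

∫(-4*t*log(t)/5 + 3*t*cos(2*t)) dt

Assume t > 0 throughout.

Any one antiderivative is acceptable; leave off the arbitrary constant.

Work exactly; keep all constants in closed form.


The answer is -2*t**2*log(t)/5 + t**2/5 + 3*t*sin(2*t)/2 + 3*cos(2*t)/4.
Step 1. Rewrite: now ∫(-4*t*log(t)/5) dt + ∫(3*t*cos(2*t)) dt.
Step 2. Integrate ∫(3*t*cos(2*t)) dt by parts with u = t, dv = (3*cos(2*t)) dt, so v = 3*sin(2*t)/2: now 3*t*sin(2*t)/2 + ∫(-4*t*log(t)/5) dt + ∫(-3*sin(2*t)/2) dt.
Step 3. Evaluate the standard form: now 3*t*sin(2*t)/2 + 3*cos(2*t)/4 + ∫(-4*t*log(t)/5) dt.
Step 4. Integrate ∫(-4*t*log(t)/5) dt by parts with u = log(t), dv = (-4*t/5) dt, so v = -2*t**2/5 [assuming t > 0]: now -2*t**2*log(t)/5 + 3*t*sin(2*t)/2 + 3*cos(2*t)/4 + ∫(2*t/5) dt.
Step 5. Evaluate the standard form: now -2*t**2*log(t)/5 + t**2/5 + 3*t*sin(2*t)/2 + 3*cos(2*t)/4.
Answer: -2*t**2*log(t)/5 + t**2/5 + 3*t*sin(2*t)/2 + 3*cos(2*t)/4.


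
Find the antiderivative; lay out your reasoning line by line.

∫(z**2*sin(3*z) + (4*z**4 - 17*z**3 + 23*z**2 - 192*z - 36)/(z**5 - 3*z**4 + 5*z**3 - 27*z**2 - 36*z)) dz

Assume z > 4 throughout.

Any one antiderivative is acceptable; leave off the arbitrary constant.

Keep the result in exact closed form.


Step 1. Rewrite: now ∫(z**2*sin(3*z)) dz + ∫((4*z**4 - 17*z**3 + 23*z**2 - 192*z - 36)/(z**5 - 3*z**4 + 5*z**3 - 27*z**2 - 36*z)) dz.
Step 2. Integrate ∫(z**2*sin(3*z)) dz by parts with u = z**2, dv = (sin(3*z)) dz, so v = -cos(3*z)/3: now -z**2*cos(3*z)/3 + ∫(2*z*cos(3*z)/3) dz + ∫((4*z**4 - 17*z**3 + 23*z**2 - 192*z - 36)/(z**5 - 3*z**4 + 5*z**3 - 27*z**2 - 36*z)) dz.
Step 3. Integrate ∫(2*z*cos(3*z)/3) dz by parts with u = z, dv = (2*cos(3*z)/3) dz, so v = 2*sin(3*z)/9: now -z**2*cos(3*z)/3 + 2*z*sin(3*z)/9 + ∫((4*z**4 - 17*z**3 + 23*z**2 - 192*z - 36)/(z**5 - 3*z**4 + 5*z**3 - 27*z**2 - 36*z)) dz + ∫(-2*sin(3*z)/9) dz.
Step 4. Evaluate the standard form: now -z**2*cos(3*z)/3 + 2*z*sin(3*z)/9 + 2*cos(3*z)/27 + ∫((4*z**4 - 17*z**3 + 23*z**2 - 192*z - 36)/(z**5 - 3*z**4 + 5*z**3 - 27*z**2 - 36*z)) dz.
Step 5. Decompose ∫((4*z**4 - 17*z**3 + 23*z**2 - 192*z - 36)/(z**5 - 3*z**4 + 5*z**3 - 27*z**2 - 36*z)) dz by partial fractions, (4*z**4 - 17*z**3 + 23*z**2 - 192*z - 36)/(z**5 - 3*z**4 + 5*z**3 - 27*z**2 - 36*z) = 3/(z**2 + 9) + 4/(z + 1) - 1/(z - 4) + 1/z: now -z**2*cos(3*z)/3 + 2*z*sin(3*z)/9 + 2*cos(3*z)/27 + ∫(1/z) dz + ∫(-1/(z - 4)) dz + ∫(4/(z + 1)) dz + ∫(3/(z**2 + 9)) dz.
Step 6. Evaluate the standard form [assuming z > -1]: now -z**2*cos(3*z)/3 + 2*z*sin(3*z)/9 + 4*log(z + 1) + 2*cos(3*z)/27 + ∫(1/z) dz + ∫(-1/(z - 4)) dz + ∫(3/(z**2 + 9)) dz.
Step 7. Evaluate the standard form [assuming z > 4]: now -z**2*cos(3*z)/3 + 2*z*sin(3*z)/9 - log(z - 4) + 4*log(z + 1) + 2*cos(3*z)/27 + ∫(1/z) dz + ∫(3/(z**2 + 9)) dz.
Step 8. Evaluate the standard form [assuming z > 0]: now -z**2*cos(3*z)/3 + 2*z*sin(3*z)/9 + log(z) - log(z - 4) + 4*log(z + 1) + 2*cos(3*z)/27 + ∫(3/(z**2 + 9)) dz.
Step 9. Evaluate the standard form: now -z**2*cos(3*z)/3 + 2*z*sin(3*z)/9 + log(z) - log(z - 4) + 4*log(z + 1) + 2*cos(3*z)/27 + atan(z/3).
Answer: -z**2*cos(3*z)/3 + 2*z*sin(3*z)/9 + log(z) - log(z - 4) + 4*log(z + 1) + 2*cos(3*z)/27 + atan(z/3).


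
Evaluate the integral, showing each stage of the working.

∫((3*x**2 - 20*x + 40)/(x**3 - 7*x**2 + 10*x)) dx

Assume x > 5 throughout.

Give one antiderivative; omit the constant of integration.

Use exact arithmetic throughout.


Step 1. Decompose ∫((3*x**2 - 20*x + 40)/(x**3 - 7*x**2 + 10*x)) dx by partial fractions, (3*x**2 - 20*x + 40)/(x**3 - 7*x**2 + 10*x) = -2/(x - 2) + 1/(x - 5) + 4/x: now ∫(4/x) dx + ∫(1/(x - 5)) dx + ∫(-2/(x - 2)) dx.
Step 2. Evaluate the standard form [assuming x > 5]: now log(x - 5) + ∫(4/x) dx + ∫(-2/(x - 2)) dx.
Step 3. Evaluate the standard form [assuming x > 2]: now log(x - 5) - 2*log(x - 2) + ∫(4/x) dx.
Step 4. Evaluate the standard form [assuming x > 0]: now 4*log(x) + log(x - 5) - 2*log(x - 2).
Answer: 4*log(x) + log(x - 5) - 2*log(x - 2).


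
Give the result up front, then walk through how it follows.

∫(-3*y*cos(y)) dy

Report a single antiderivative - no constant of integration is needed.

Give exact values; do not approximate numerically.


The answer is -3*y*sin(y) - 3*cos(y).
Step 1. Integrate ∫(-3*y*cos(y)) dy by parts with u = y, dv = (-3*cos(y)) dy, so v = -3*sin(y): now -3*y*sin(y) + ∫(3*sin(y)) dy.
Step 2. Evaluate the standard form: now -3*y*sin(y) - 3*cos(y).
Answer: -3*y*sin(y) - 3*cos(y).


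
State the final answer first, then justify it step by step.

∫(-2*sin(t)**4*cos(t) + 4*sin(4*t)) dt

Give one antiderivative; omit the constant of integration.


The answer is -2*sin(t)**5/5 - cos(4*t).
Step 1. Rewrite: now ∫(-2*sin(t)**4*cos(t)) dt + ∫(4*sin(4*t)) dt.
Step 2. Substitute u = sin(t), turning ∫(-2*sin(t)**4*cos(t)) dt into ∫(-2*u**4) du: now ∫(-2*u**4) du + ∫(4*sin(4*t)) dt.
Step 3. Evaluate the standard form: now -2*u**5/5 + ∫(4*sin(4*t)) dt.
Step 4. Substitute back u = sin(t): now -2*sin(t)**5/5 + ∫(4*sin(4*t)) dt.
Step 5. Evaluate the standard form: now -2*sin(t)**5/5 - cos(4*t).
Answer: -2*sin(t)**5/5 - cos(4*t).


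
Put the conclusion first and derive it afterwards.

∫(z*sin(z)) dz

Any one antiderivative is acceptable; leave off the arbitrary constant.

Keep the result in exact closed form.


The answer is -z*cos(z) + sin(z).
Step 1. Integrate ∫(z*sin(z)) dz by parts with u = z, dv = (sin(z)) dz, so v = -cos(z): now -z*cos(z) + ∫(cos(z)) dz.
Step 2. Evaluate the standard form: now -z*cos(z) + sin(z).
Answer: -z*cos(z) + sin(z).


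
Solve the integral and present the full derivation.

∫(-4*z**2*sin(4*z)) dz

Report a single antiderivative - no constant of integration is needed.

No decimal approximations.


Step 1. Integrate ∫(-4*z**2*sin(4*z)) dz by parts with u = z**2, dv = (-4*sin(4*z)) dz, so v = cos(4*z): now z**2*cos(4*z) + ∫(-2*z*cos(4*z)) dz.
Step 2. Integrate ∫(-2*z*cos(4*z)) dz by parts with u = z, dv = (-2*cos(4*z)) dz, so v = -sin(4*z)/2: now z**2*cos(4*z) - z*sin(4*z)/2 + ∫(sin(4*z)/2) dz.
Step 3. Evaluate the standard form: now z**2*cos(4*z) - z*sin(4*z)/2 - cos(4*z)/8.
Answer: z**2*cos(4*z) - z*sin(4*z)/2 - cos(4*z)/8.


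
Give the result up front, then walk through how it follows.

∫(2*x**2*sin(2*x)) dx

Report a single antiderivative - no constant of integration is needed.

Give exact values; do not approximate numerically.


The answer is -x**2*cos(2*x) + x*sin(2*x) + cos(2*x)/2.
Step 1. Integrate ∫(2*x**2*sin(2*x)) dx by parts with u = x**2, dv = (2*sin(2*x)) dx, so v = -cos(2*x): now -x**2*cos(2*x) + ∫(2*x*cos(2*x)) dx.
Step 2. Integrate ∫(2*x*cos(2*x)) dx by parts with u = x, dv = (2*cos(2*x)) dx, so v = sin(2*x): now -x**2*cos(2*x) + x*sin(2*x) + ∫(-sin(2*x)) dx.
Step 3. Evaluate the standard form: now -x**2*cos(2*x) + x*sin(2*x) + cos(2*x)/2.
Answer: -x**2*cos(2*x) + x*sin(2*x) + cos(2*x)/2.


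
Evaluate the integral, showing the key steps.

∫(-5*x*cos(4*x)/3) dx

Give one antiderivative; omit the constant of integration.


Step 1. Integrate ∫(-5*x*cos(4*x)/3) dx by parts with u = x, dv = (-5*cos(4*x)/3) dx, so v = -5*sin(4*x)/12: now -5*x*sin(4*x)/12 + ∫(5*sin(4*x)/12) dx.
Step 2. Evaluate the standard form: now -5*x*sin(4*x)/12 - 5*cos(4*x)/48.
Answer: -5*x*sin(4*x)/12 - 5*cos(4*x)/48.


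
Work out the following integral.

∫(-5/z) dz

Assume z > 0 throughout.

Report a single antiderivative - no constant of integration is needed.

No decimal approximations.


Answer: -5*log(z).


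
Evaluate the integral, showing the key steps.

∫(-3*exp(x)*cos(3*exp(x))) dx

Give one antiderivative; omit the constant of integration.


Step 1. Substitute u = exp(x), turning ∫(-3*exp(x)*cos(3*exp(x))) dx into ∫(-3*cos(3*u)) du: now ∫(-3*cos(3*u)) du.
Step 2. Evaluate the standard form: now -sin(3*u).
Step 3. Substitute back u = exp(x): now -sin(3*exp(x)).
Answer: -sin(3*exp(x)).


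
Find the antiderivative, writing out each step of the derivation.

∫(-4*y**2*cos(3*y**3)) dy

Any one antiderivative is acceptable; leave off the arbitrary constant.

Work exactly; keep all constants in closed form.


Step 1. Substitute u = y**3, turning ∫(-4*y**2*cos(3*y**3)) dy into ∫(-4*cos(3*u)/3) du: now ∫(-4*cos(3*u)/3) du.
Step 2. Evaluate the standard form: now -4*sin(3*u)/9.
Step 3. Substitute back u = y**3: now -4*sin(3*y**3)/9.
Answer: -4*sin(3*y**3)/9.


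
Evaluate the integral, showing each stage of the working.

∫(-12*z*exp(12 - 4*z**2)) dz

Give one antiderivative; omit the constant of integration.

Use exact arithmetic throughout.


Step 1. Substitute u = z**2 - 3, turning ∫(-12*z*exp(12 - 4*z**2)) dz into ∫(-6*exp(-4*u)) du: now ∫(-6*exp(-4*u)) du.
Step 2. Evaluate the standard form: now 3*exp(-4*u)/2.
Step 3. Substitute back u = z**2 - 3: now 3*exp(12 - 4*z**2)/2.
Answer: 3*exp(12 - 4*z**2)/2.


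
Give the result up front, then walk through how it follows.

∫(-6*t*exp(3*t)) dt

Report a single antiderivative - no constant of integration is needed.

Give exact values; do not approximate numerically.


The answer is -2*t*exp(3*t) + 2*exp(3*t)/3.
Step 1. Integrate ∫(-6*t*exp(3*t)) dt by parts with u = t, dv = (-6*exp(3*t)) dt, so v = -2*exp(3*t): now -2*t*exp(3*t) + ∫(2*exp(3*t)) dt.
Step 2. Evaluate the standard form: now -2*t*exp(3*t) + 2*exp(3*t)/3.
Answer: -2*t*exp(3*t) + 2*exp(3*t)/3.


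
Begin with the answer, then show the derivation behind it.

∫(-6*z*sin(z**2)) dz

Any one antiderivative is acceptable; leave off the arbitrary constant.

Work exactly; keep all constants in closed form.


The answer is 3*cos(z**2).
Step 1. Substitute u = z**2, turning ∫(-6*z*sin(z**2)) dz into ∫(-3*sin(u)) du: now ∫(-3*sin(u)) du.
Step 2. Evaluate the standard form: now 3*cos(u).
Step 3. Substitute back u = z**2: now 3*cos(z**2).
Answer: 3*cos(z**2).


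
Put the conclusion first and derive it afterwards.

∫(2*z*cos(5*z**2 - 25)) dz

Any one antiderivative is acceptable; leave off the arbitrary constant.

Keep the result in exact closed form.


The answer is sin(5*z**2 - 25)/5.
Step 1. Substitute u = z**2 - 5, turning ∫(2*z*cos(5*z**2 - 25)) dz into ∫(cos(5*u)) du: now ∫(cos(5*u)) du.
Step 2. Evaluate the standard form: now sin(5*u)/5.
Step 3. Substitute back u = z**2 - 5: now sin(5*z**2 - 25)/5.
Answer: sin(5*z**2 - 25)/5.


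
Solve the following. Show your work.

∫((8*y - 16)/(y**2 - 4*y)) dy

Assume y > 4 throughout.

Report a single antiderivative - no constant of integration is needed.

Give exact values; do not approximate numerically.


Step 1. Decompose ∫((8*y - 16)/(y**2 - 4*y)) dy by partial fractions, (8*y - 16)/(y**2 - 4*y) = 4/(y - 4) + 4/y: now ∫(4/y) dy + ∫(4/(y - 4)) dy.
Step 2. Evaluate the standard form [assuming y > 4]: now 4*log(y - 4) + ∫(4/y) dy.
Step 3. Evaluate the standard form [assuming y > 0]: now 4*log(y) + 4*log(y - 4).
Answer: 4*log(y) + 4*log(y - 4).


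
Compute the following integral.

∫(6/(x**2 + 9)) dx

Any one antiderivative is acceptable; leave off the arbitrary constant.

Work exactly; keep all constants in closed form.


Answer: 2*atan(x/3).


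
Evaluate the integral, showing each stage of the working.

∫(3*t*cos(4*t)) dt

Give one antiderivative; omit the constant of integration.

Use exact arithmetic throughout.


Step 1. Integrate ∫(3*t*cos(4*t)) dt by parts with u = t, dv = (3*cos(4*t)) dt, so v = 3*sin(4*t)/4: now 3*t*sin(4*t)/4 + ∫(-3*sin(4*t)/4) dt.
Step 2. Evaluate the standard form: now 3*t*sin(4*t)/4 + 3*cos(4*t)/16.
Answer: 3*t*sin(4*t)/4 + 3*cos(4*t)/16.


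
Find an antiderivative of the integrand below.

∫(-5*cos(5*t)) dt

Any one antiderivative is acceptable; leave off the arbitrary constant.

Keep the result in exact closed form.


Answer: -sin(5*t).


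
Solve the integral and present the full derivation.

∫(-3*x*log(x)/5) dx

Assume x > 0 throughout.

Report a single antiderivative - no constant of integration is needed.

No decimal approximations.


Step 1. Integrate ∫(-3*x*log(x)/5) dx by parts with u = log(x), dv = (-3*x/5) dx, so v = -3*x**2/10 [assuming x > 0]: now -3*x**2*log(x)/10 + ∫(3*x/10) dx.
Step 2. Evaluate the standard form: now -3*x**2*log(x)/10 + 3*x**2/20.
Answer: -3*x**2*log(x)/10 + 3*x**2/20.


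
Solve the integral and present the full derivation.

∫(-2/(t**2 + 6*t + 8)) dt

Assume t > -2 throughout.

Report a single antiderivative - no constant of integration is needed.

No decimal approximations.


Step 1. Decompose ∫(-2/(t**2 + 6*t + 8)) dt by partial fractions, -2/(t**2 + 6*t + 8) = 1/(t + 4) - 1/(t + 2): now ∫(-1/(t + 2)) dt + ∫(1/(t + 4)) dt.
Step 2. Evaluate the standard form [assuming t > -4]: now log(t + 4) + ∫(-1/(t + 2)) dt.
Step 3. Evaluate the standard form [assuming t > -2]: now -log(t + 2) + log(t + 4).
Answer: -log(t + 2) + log(t + 4).


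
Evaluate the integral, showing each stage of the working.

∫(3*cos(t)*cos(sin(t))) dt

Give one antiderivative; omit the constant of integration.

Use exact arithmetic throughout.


Step 1. Substitute u = sin(t), turning ∫(3*cos(t)*cos(sin(t))) dt into ∫(3*cos(u)) du: now ∫(3*cos(u)) du.
Step 2. Evaluate the standard form: now 3*sin(u).
Step 3. Substitute back u = sin(t): now 3*sin(sin(t)).
Answer: 3*sin(sin(t)).


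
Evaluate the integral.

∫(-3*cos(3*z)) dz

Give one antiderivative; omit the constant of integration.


Answer: -sin(3*z).


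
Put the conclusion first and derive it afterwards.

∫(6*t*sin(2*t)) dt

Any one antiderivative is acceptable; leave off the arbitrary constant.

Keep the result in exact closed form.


The answer is -3*t*cos(2*t) + 3*sin(2*t)/2.
Step 1. Integrate ∫(6*t*sin(2*t)) dt by parts with u = t, dv = (6*sin(2*t)) dt, so v = -3*cos(2*t): now -3*t*cos(2*t) + ∫(3*cos(2*t)) dt.
Step 2. Evaluate the standard form: now -3*t*cos(2*t) + 3*sin(2*t)/2.
Answer: -3*t*cos(2*t) + 3*sin(2*t)/2.


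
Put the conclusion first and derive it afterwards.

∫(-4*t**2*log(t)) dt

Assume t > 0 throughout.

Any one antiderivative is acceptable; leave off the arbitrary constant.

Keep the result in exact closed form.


The answer is -4*t**3*log(t)/3 + 4*t**3/9.
Step 1. Integrate ∫(-4*t**2*log(t)) dt by parts with u = log(t), dv = (-4*t**2) dt, so v = -4*t**3/3 [assuming t > 0]: now -4*t**3*log(t)/3 + ∫(4*t**2/3) dt.
Step 2. Evaluate the standard form: now -4*t**3*log(t)/3 + 4*t**3/9.
Answer: -4*t**3*log(t)/3 + 4*t**3/9.


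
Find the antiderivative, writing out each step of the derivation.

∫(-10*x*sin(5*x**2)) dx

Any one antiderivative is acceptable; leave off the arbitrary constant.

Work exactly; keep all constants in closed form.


Step 1. Substitute u = x**2, turning ∫(-10*x*sin(5*x**2)) dx into ∫(-5*sin(5*u)) du: now ∫(-5*sin(5*u)) du.
Step 2. Evaluate the standard form: now cos(5*u).
Step 3. Substitute back u = x**2: now cos(5*x**2).
Answer: cos(5*x**2).


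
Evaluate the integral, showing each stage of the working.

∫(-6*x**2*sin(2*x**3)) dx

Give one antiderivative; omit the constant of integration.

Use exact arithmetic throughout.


Step 1. Substitute u = x**3, turning ∫(-6*x**2*sin(2*x**3)) dx into ∫(-2*sin(2*u)) du: now ∫(-2*sin(2*u)) du.
Step 2. Evaluate the standard form: now cos(2*u).
Step 3. Substitute back u = x**3: now cos(2*x**3).
Answer: cos(2*x**3).


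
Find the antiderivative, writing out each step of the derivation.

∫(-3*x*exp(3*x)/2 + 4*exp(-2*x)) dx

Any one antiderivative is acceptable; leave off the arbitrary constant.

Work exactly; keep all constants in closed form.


Step 1. Rewrite: now ∫(-3*x*exp(3*x)/2) dx + ∫(4*exp(-2*x)) dx.
Step 2. Integrate ∫(-3*x*exp(3*x)/2) dx by parts with u = x, dv = (-3*exp(3*x)/2) dx, so v = -exp(3*x)/2: now -x*exp(3*x)/2 + ∫(4*exp(-2*x)) dx + ∫(exp(3*x)/2) dx.
Step 3. Evaluate the standard form: now -x*exp(3*x)/2 + exp(3*x)/6 + ∫(4*exp(-2*x)) dx.
Step 4. Evaluate the standard form: now -x*exp(3*x)/2 + exp(3*x)/6 - 2*exp(-2*x).
Answer: -x*exp(3*x)/2 + exp(3*x)/6 - 2*exp(-2*x).


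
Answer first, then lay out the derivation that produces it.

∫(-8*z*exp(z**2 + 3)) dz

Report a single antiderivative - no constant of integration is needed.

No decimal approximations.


The answer is -4*exp(z**2 + 3).
Step 1. Substitute u = z**2 + 3, turning ∫(-8*z*exp(z**2 + 3)) dz into ∫(-4*exp(u)) du: now ∫(-4*exp(u)) du.
Step 2. Evaluate the standard form: now -4*exp(u).
Step 3. Substitute back u = z**2 + 3: now -4*exp(z**2 + 3).
Answer: -4*exp(z**2 + 3).


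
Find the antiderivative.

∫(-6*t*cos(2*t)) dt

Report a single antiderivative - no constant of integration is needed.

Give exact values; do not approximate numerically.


Answer: -3*t*sin(2*t) - 3*cos(2*t)/2.


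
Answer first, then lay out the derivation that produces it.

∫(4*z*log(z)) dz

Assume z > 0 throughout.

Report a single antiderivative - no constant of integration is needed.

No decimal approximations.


The answer is 2*z**2*log(z) - z**2.
Step 1. Integrate ∫(4*z*log(z)) dz by parts with u = log(z), dv = (4*z) dz, so v = 2*z**2 [assuming z > 0]: now 2*z**2*log(z) + ∫(-2*z) dz.
Step 2. Evaluate the standard form: now 2*z**2*log(z) - z**2.
Answer: 2*z**2*log(z) - z**2.


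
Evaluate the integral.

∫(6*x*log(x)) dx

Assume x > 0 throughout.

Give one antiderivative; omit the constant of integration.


Answer: 3*x**2*log(x) - 3*x**2/2.


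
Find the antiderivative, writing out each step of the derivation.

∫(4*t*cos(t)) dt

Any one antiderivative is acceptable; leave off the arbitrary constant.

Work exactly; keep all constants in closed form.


Step 1. Integrate ∫(4*t*cos(t)) dt by parts with u = t, dv = (4*cos(t)) dt, so v = 4*sin(t): now 4*t*sin(t) + ∫(-4*sin(t)) dt.
Step 2. Evaluate the standard form: now 4*t*sin(t) + 4*cos(t).
Answer: 4*t*sin(t) + 4*cos(t).


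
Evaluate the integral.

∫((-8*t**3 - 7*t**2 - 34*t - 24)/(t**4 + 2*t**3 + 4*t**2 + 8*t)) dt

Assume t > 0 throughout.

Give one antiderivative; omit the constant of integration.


Answer: -3*log(t) - 5*log(t + 2) - atan(t/2)/2.


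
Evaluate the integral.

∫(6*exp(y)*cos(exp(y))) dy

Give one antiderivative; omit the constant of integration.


Answer: 6*sin(exp(y)).


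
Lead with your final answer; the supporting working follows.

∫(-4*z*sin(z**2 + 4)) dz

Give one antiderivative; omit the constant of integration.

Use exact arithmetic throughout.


The answer is 2*cos(z**2 + 4).
Step 1. Substitute u = z**2 + 4, turning ∫(-4*z*sin(z**2 + 4)) dz into ∫(-2*sin(u)) du: now ∫(-2*sin(u)) du.
Step 2. Evaluate the standard form: now 2*cos(u).
Step 3. Substitute back u = z**2 + 4: now 2*cos(z**2 + 4).
Answer: 2*cos(z**2 + 4).


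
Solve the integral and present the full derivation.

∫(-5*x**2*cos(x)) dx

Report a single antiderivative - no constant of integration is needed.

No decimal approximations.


Step 1. Integrate ∫(-5*x**2*cos(x)) dx by parts with u = x**2, dv = (-5*cos(x)) dx, so v = -5*sin(x): now -5*x**2*sin(x) + ∫(10*x*sin(x)) dx.
Step 2. Integrate ∫(10*x*sin(x)) dx by parts with u = x, dv = (10*sin(x)) dx, so v = -10*cos(x): now -5*x**2*sin(x) - 10*x*cos(x) + ∫(10*cos(x)) dx.
Step 3. Evaluate the standard form: now -5*x**2*sin(x) - 10*x*cos(x) + 10*sin(x).
Answer: -5*x**2*sin(x) - 10*x*cos(x) + 10*sin(x).


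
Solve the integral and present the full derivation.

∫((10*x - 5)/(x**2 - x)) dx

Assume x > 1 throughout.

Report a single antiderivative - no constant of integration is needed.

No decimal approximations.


Step 1. Decompose ∫((10*x - 5)/(x**2 - x)) dx by partial fractions, (10*x - 5)/(x**2 - x) = 5/(x - 1) + 5/x: now ∫(5/x) dx + ∫(5/(x - 1)) dx.
Step 2. Evaluate the standard form [assuming x > 0]: now 5*log(x) + ∫(5/(x - 1)) dx.
Step 3. Evaluate the standard form [assuming x > 1]: now 5*log(x) + 5*log(x - 1).
Answer: 5*log(x) + 5*log(x - 1).


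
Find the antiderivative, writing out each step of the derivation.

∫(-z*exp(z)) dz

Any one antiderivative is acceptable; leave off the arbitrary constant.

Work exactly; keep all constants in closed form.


Step 1. Integrate ∫(-z*exp(z)) dz by parts with u = z, dv = (-exp(z)) dz, so v = -exp(z): now -z*exp(z) + ∫(exp(z)) dz.
Step 2. Evaluate the standard form: now -z*exp(z) + exp(z).
Answer: -z*exp(z) + exp(z).


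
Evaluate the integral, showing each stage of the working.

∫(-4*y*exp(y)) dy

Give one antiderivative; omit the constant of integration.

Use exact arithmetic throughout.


Step 1. Integrate ∫(-4*y*exp(y)) dy by parts with u = y, dv = (-4*exp(y)) dy, so v = -4*exp(y): now -4*y*exp(y) + ∫(4*exp(y)) dy.
Step 2. Evaluate the standard form: now -4*y*exp(y) + 4*exp(y).
Answer: -4*y*exp(y) + 4*exp(y).


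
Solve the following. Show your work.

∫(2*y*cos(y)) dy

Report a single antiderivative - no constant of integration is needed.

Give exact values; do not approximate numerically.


Step 1. Integrate ∫(2*y*cos(y)) dy by parts with u = y, dv = (2*cos(y)) dy, so v = 2*sin(y): now 2*y*sin(y) + ∫(-2*sin(y)) dy.
Step 2. Evaluate the standard form: now 2*y*sin(y) + 2*cos(y).
Answer: 2*y*sin(y) + 2*cos(y).


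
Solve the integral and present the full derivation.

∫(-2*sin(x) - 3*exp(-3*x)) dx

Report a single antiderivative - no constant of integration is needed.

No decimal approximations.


Step 1. Rewrite: now ∫(-3*exp(-3*x)) dx + ∫(-2*sin(x)) dx.
Step 2. Evaluate the standard form: now ∫(-2*sin(x)) dx + exp(-3*x).
Step 3. Evaluate the standard form: now 2*cos(x) + exp(-3*x).
Answer: 2*cos(x) + exp(-3*x).


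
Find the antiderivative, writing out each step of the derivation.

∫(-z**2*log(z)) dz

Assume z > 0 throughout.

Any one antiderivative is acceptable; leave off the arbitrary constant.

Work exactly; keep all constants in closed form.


Step 1. Integrate ∫(-z**2*log(z)) dz by parts with u = log(z), dv = (-z**2) dz, so v = -z**3/3 [assuming z > 0]: now -z**3*log(z)/3 + ∫(z**2/3) dz.
Step 2. Evaluate the standard form: now -z**3*log(z)/3 + z**3/9.
Answer: -z**3*log(z)/3 + z**3/9.


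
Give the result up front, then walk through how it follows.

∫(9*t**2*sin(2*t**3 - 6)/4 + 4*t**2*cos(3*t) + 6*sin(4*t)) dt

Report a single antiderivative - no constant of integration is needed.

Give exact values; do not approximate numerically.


The answer is 4*t**2*sin(3*t)/3 + 8*t*cos(3*t)/9 - 8*sin(3*t)/27 - 3*cos(4*t)/2 - 3*cos(2*t**3 - 6)/8.
Step 1. Rewrite: now ∫(9*t**2*sin(2*t**3 - 6)/4) dt + ∫(4*t**2*cos(3*t)) dt + ∫(6*sin(4*t)) dt.
Step 2. Integrate ∫(4*t**2*cos(3*t)) dt by parts with u = t**2, dv = (4*cos(3*t)) dt, so v = 4*sin(3*t)/3: now 4*t**2*sin(3*t)/3 + ∫(-8*t*sin(3*t)/3) dt + ∫(9*t**2*sin(2*t**3 - 6)/4) dt + ∫(6*sin(4*t)) dt.
Step 3. Integrate ∫(-8*t*sin(3*t)/3) dt by parts with u = t, dv = (-8*sin(3*t)/3) dt, so v = 8*cos(3*t)/9: now 4*t**2*sin(3*t)/3 + 8*t*cos(3*t)/9 + ∫(9*t**2*sin(2*t**3 - 6)/4) dt + ∫(6*sin(4*t)) dt + ∫(-8*cos(3*t)/9) dt.
Step 4. Evaluate the standard form: now 4*t**2*sin(3*t)/3 + 8*t*cos(3*t)/9 - 8*sin(3*t)/27 + ∫(9*t**2*sin(2*t**3 - 6)/4) dt + ∫(6*sin(4*t)) dt.
Step 5. Substitute u = t**3 - 3, turning ∫(9*t**2*sin(2*t**3 - 6)/4) dt into ∫(3*sin(2*u)/4) du: now 4*t**2*sin(3*t)/3 + 8*t*cos(3*t)/9 - 8*sin(3*t)/27 + ∫(6*sin(4*t)) dt + ∫(3*sin(2*u)/4) du.
Step 6. Evaluate the standard form: now 4*t**2*sin(3*t)/3 + 8*t*cos(3*t)/9 - 8*sin(3*t)/27 - 3*cos(2*u)/8 + ∫(6*sin(4*t)) dt.
Step 7. Substitute back u = t**3 - 3: now 4*t**2*sin(3*t)/3 + 8*t*cos(3*t)/9 - 8*sin(3*t)/27 - 3*cos(2*t**3 - 6)/8 + ∫(6*sin(4*t)) dt.
Step 8. Evaluate the standard form: now 4*t**2*sin(3*t)/3 + 8*t*cos(3*t)/9 - 8*sin(3*t)/27 - 3*cos(4*t)/2 - 3*cos(2*t**3 - 6)/8.
Answer: 4*t**2*sin(3*t)/3 + 8*t*cos(3*t)/9 - 8*sin(3*t)/27 - 3*cos(4*t)/2 - 3*cos(2*t**3 - 6)/8.


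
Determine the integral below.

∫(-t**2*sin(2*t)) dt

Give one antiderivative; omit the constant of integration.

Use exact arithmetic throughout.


Answer: t**2*cos(2*t)/2 - t*sin(2*t)/2 - cos(2*t)/4.


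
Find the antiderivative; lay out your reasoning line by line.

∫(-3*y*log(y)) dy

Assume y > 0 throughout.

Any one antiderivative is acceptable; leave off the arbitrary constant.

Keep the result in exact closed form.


Step 1. Integrate ∫(-3*y*log(y)) dy by parts with u = log(y), dv = (-3*y) dy, so v = -3*y**2/2 [assuming y > 0]: now -3*y**2*log(y)/2 + ∫(3*y/2) dy.
Step 2. Evaluate the standard form: now -3*y**2*log(y)/2 + 3*y**2/4.
Answer: -3*y**2*log(y)/2 + 3*y**2/4.


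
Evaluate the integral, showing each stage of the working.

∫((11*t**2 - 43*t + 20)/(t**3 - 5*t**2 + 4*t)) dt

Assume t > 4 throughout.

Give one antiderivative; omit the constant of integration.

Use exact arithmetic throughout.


Step 1. Decompose ∫((11*t**2 - 43*t + 20)/(t**3 - 5*t**2 + 4*t)) dt by partial fractions, (11*t**2 - 43*t + 20)/(t**3 - 5*t**2 + 4*t) = 4/(t - 1) + 2/(t - 4) + 5/t: now ∫(5/t) dt + ∫(2/(t - 4)) dt + ∫(4/(t - 1)) dt.
Step 2. Evaluate the standard form [assuming t > 4]: now 2*log(t - 4) + ∫(5/t) dt + ∫(4/(t - 1)) dt.
Step 3. Evaluate the standard form [assuming t > 0]: now 5*log(t) + 2*log(t - 4) + ∫(4/(t - 1)) dt.
Step 4. Evaluate the standard form [assuming t > 1]: now 5*log(t) + 2*log(t - 4) + 4*log(t - 1).
Answer: 5*log(t) + 2*log(t - 4) + 4*log(t - 1).


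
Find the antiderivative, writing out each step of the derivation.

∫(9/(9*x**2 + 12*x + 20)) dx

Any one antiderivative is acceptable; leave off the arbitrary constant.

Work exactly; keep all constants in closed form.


Step 1. Substitute u = 3*x + 2, turning ∫(9/(9*x**2 + 12*x + 20)) dx into ∫(3/(u**2 + 16)) du: now ∫(3/(u**2 + 16)) du.
Step 2. Evaluate the standard form: now 3*atan(u/4)/4.
Step 3. Substitute back u = 3*x + 2: now 3*atan(3*x/4 + 1/2)/4.
Answer: 3*atan(3*x/4 + 1/2)/4.


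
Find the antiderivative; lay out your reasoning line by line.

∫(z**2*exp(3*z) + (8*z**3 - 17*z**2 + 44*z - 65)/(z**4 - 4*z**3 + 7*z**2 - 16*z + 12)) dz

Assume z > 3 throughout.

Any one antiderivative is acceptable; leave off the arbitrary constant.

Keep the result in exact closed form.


Step 1. Rewrite: now ∫(z**2*exp(3*z)) dz + ∫((8*z**3 - 17*z**2 + 44*z - 65)/(z**4 - 4*z**3 + 7*z**2 - 16*z + 12)) dz.
Step 2. Decompose ∫((8*z**3 - 17*z**2 + 44*z - 65)/(z**4 - 4*z**3 + 7*z**2 - 16*z + 12)) dz by partial fractions, (8*z**3 - 17*z**2 + 44*z - 65)/(z**4 - 4*z**3 + 7*z**2 - 16*z + 12) = -3/(z**2 + 4) + 3/(z - 1) + 5/(z - 3): now ∫(z**2*exp(3*z)) dz + ∫(5/(z - 3)) dz + ∫(3/(z - 1)) dz + ∫(-3/(z**2 + 4)) dz.
Step 3. Evaluate the standard form [assuming z > 3]: now 5*log(z - 3) + ∫(z**2*exp(3*z)) dz + ∫(3/(z - 1)) dz + ∫(-3/(z**2 + 4)) dz.
Step 4. Evaluate the standard form [assuming z > 1]: now 5*log(z - 3) + 3*log(z - 1) + ∫(z**2*exp(3*z)) dz + ∫(-3/(z**2 + 4)) dz.
Step 5. Evaluate the standard form: now 5*log(z - 3) + 3*log(z - 1) - 3*atan(z/2)/2 + ∫(z**2*exp(3*z)) dz.
Step 6. Integrate ∫(z**2*exp(3*z)) dz by parts with u = z**2, dv = (exp(3*z)) dz, so v = exp(3*z)/3: now z**2*exp(3*z)/3 + 5*log(z - 3) + 3*log(z - 1) - 3*atan(z/2)/2 + ∫(-2*z*exp(3*z)/3) dz.
Step 7. Integrate ∫(-2*z*exp(3*z)/3) dz by parts with u = z, dv = (-2*exp(3*z)/3) dz, so v = -2*exp(3*z)/9: now z**2*exp(3*z)/3 - 2*z*exp(3*z)/9 + 5*log(z - 3) + 3*log(z - 1) - 3*atan(z/2)/2 + ∫(2*exp(3*z)/9) dz.
Step 8. Evaluate the standard form: now z**2*exp(3*z)/3 - 2*z*exp(3*z)/9 + 2*exp(3*z)/27 + 5*log(z - 3) + 3*log(z - 1) - 3*atan(z/2)/2.
Answer: z**2*exp(3*z)/3 - 2*z*exp(3*z)/9 + 2*exp(3*z)/27 + 5*log(z - 3) + 3*log(z - 1) - 3*atan(z/2)/2.


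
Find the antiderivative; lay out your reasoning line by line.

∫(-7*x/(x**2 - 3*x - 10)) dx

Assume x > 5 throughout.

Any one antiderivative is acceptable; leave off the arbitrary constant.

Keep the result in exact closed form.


Step 1. Decompose ∫(-7*x/(x**2 - 3*x - 10)) dx by partial fractions, -7*x/(x**2 - 3*x - 10) = -2/(x + 2) - 5/(x - 5): now ∫(-5/(x - 5)) dx + ∫(-2/(x + 2)) dx.
Step 2. Evaluate the standard form [assuming x > 5]: now -5*log(x - 5) + ∫(-2/(x + 2)) dx.
Step 3. Evaluate the standard form [assuming x > -2]: now -5*log(x - 5) - 2*log(x + 2).
Answer: -5*log(x - 5) - 2*log(x + 2).


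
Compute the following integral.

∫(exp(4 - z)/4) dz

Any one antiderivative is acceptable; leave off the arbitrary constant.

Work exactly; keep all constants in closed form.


Answer: -exp(4 - z)/4.


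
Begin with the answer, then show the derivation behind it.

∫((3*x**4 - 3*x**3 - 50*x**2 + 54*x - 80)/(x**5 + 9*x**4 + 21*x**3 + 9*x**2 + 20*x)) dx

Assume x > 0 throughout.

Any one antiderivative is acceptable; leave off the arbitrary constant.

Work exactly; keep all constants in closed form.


The answer is -4*log(x) + 2*log(x + 4) + 5*log(x + 5) + 3*atan(x).
Step 1. Decompose ∫((3*x**4 - 3*x**3 - 50*x**2 + 54*x - 80)/(x**5 + 9*x**4 + 21*x**3 + 9*x**2 + 20*x)) dx by partial fractions, (3*x**4 - 3*x**3 - 50*x**2 + 54*x - 80)/(x**5 + 9*x**4 + 21*x**3 + 9*x**2 + 20*x) = 3/(x**2 + 1) + 5/(x + 5) + 2/(x + 4) - 4/x: now ∫(-4/x) dx + ∫(2/(x + 4)) dx + ∫(5/(x + 5)) dx + ∫(3/(x**2 + 1)) dx.
Step 2. Evaluate the standard form [assuming x > 0]: now -4*log(x) + ∫(2/(x + 4)) dx + ∫(5/(x + 5)) dx + ∫(3/(x**2 + 1)) dx.
Step 3. Evaluate the standard form [assuming x > -5]: now -4*log(x) + 5*log(x + 5) + ∫(2/(x + 4)) dx + ∫(3/(x**2 + 1)) dx.
Step 4. Evaluate the standard form [assuming x > -4]: now -4*log(x) + 2*log(x + 4) + 5*log(x + 5) + ∫(3/(x**2 + 1)) dx.
Step 5. Evaluate the standard form: now -4*log(x) + 2*log(x + 4) + 5*log(x + 5) + 3*atan(x).
Answer: -4*log(x) + 2*log(x + 4) + 5*log(x + 5) + 3*atan(x).


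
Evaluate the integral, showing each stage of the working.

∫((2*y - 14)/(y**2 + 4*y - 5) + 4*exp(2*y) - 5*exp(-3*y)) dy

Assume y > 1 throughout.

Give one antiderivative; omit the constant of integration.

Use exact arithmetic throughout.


Step 1. Rewrite: now ∫((2*y - 14)/(y**2 + 4*y - 5)) dy + ∫(-5*exp(-3*y)) dy + ∫(4*exp(2*y)) dy.
Step 2. Evaluate the standard form: now 2*exp(2*y) + ∫((2*y - 14)/(y**2 + 4*y - 5)) dy + ∫(-5*exp(-3*y)) dy.
Step 3. Evaluate the standard form: now 2*exp(2*y) + ∫((2*y - 14)/(y**2 + 4*y - 5)) dy + 5*exp(-3*y)/3.
Step 4. Decompose ∫((2*y - 14)/(y**2 + 4*y - 5)) dy by partial fractions, (2*y - 14)/(y**2 + 4*y - 5) = 4/(y + 5) - 2/(y - 1): now 2*exp(2*y) + ∫(-2/(y - 1)) dy + ∫(4/(y + 5)) dy + 5*exp(-3*y)/3.
Step 5. Evaluate the standard form [assuming y > -5]: now 2*exp(2*y) + 4*log(y + 5) + ∫(-2/(y - 1)) dy + 5*exp(-3*y)/3.
Step 6. Evaluate the standard form [assuming y > 1]: now 2*exp(2*y) - 2*log(y - 1) + 4*log(y + 5) + 5*exp(-3*y)/3.
Answer: 2*exp(2*y) - 2*log(y - 1) + 4*log(y + 5) + 5*exp(-3*y)/3.


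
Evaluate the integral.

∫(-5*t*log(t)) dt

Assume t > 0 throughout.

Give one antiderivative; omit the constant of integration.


Answer: -5*t**2*log(t)/2 + 5*t**2/4.


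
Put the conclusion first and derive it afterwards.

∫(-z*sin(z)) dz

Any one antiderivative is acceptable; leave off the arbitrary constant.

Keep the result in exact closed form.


The answer is z*cos(z) - sin(z).
Step 1. Integrate ∫(-z*sin(z)) dz by parts with u = z, dv = (-sin(z)) dz, so v = cos(z): now z*cos(z) + ∫(-cos(z)) dz.
Step 2. Evaluate the standard form: now z*cos(z) - sin(z).
Answer: z*cos(z) - sin(z).


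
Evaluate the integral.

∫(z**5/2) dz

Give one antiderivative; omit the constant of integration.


Answer: z**6/12.


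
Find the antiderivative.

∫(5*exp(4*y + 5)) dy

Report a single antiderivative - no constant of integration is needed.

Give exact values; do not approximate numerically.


Answer: 5*exp(4*y + 5)/4.


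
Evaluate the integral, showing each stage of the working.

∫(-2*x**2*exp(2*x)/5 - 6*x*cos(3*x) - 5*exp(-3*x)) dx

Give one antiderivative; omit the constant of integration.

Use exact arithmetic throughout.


Step 1. Rewrite: now ∫(-6*x*cos(3*x)) dx + ∫(-2*x**2*exp(2*x)/5) dx + ∫(-5*exp(-3*x)) dx.
Step 2. Integrate ∫(-2*x**2*exp(2*x)/5) dx by parts with u = x**2, dv = (-2*exp(2*x)/5) dx, so v = -exp(2*x)/5: now -x**2*exp(2*x)/5 + ∫(2*x*exp(2*x)/5) dx + ∫(-6*x*cos(3*x)) dx + ∫(-5*exp(-3*x)) dx.
Step 3. Integrate ∫(2*x*exp(2*x)/5) dx by parts with u = x, dv = (2*exp(2*x)/5) dx, so v = exp(2*x)/5: now -x**2*exp(2*x)/5 + x*exp(2*x)/5 + ∫(-6*x*cos(3*x)) dx + ∫(-5*exp(-3*x)) dx + ∫(-exp(2*x)/5) dx.
Step 4. Evaluate the standard form: now -x**2*exp(2*x)/5 + x*exp(2*x)/5 - exp(2*x)/10 + ∫(-6*x*cos(3*x)) dx + ∫(-5*exp(-3*x)) dx.
Step 5. Evaluate the standard form: now -x**2*exp(2*x)/5 + x*exp(2*x)/5 - exp(2*x)/10 + ∫(-6*x*cos(3*x)) dx + 5*exp(-3*x)/3.
Step 6. Integrate ∫(-6*x*cos(3*x)) dx by parts with u = x, dv = (-6*cos(3*x)) dx, so v = -2*sin(3*x): now -x**2*exp(2*x)/5 + x*exp(2*x)/5 - 2*x*sin(3*x) - exp(2*x)/10 + ∫(2*sin(3*x)) dx + 5*exp(-3*x)/3.
Step 7. Evaluate the standard form: now -x**2*exp(2*x)/5 + x*exp(2*x)/5 - 2*x*sin(3*x) - exp(2*x)/10 - 2*cos(3*x)/3 + 5*exp(-3*x)/3.
Answer: -x**2*exp(2*x)/5 + x*exp(2*x)/5 - 2*x*sin(3*x) - exp(2*x)/10 - 2*cos(3*x)/3 + 5*exp(-3*x)/3.


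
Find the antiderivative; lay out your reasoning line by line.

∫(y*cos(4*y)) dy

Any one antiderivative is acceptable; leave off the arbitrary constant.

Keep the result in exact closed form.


Step 1. Integrate ∫(y*cos(4*y)) dy by parts with u = y, dv = (cos(4*y)) dy, so v = sin(4*y)/4: now y*sin(4*y)/4 + ∫(-sin(4*y)/4) dy.
Step 2. Evaluate the standard form: now y*sin(4*y)/4 + cos(4*y)/16.
Answer: y*sin(4*y)/4 + cos(4*y)/16.


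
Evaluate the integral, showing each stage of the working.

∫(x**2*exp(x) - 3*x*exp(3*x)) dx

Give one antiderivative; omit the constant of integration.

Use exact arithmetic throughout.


Step 1. Rewrite: now ∫(-3*x*exp(3*x)) dx + ∫(x**2*exp(x)) dx.
Step 2. Integrate ∫(-3*x*exp(3*x)) dx by parts with u = x, dv = (-3*exp(3*x)) dx, so v = -exp(3*x): now -x*exp(3*x) + ∫(x**2*exp(x)) dx + ∫(exp(3*x)) dx.
Step 3. Evaluate the standard form: now -x*exp(3*x) + exp(3*x)/3 + ∫(x**2*exp(x)) dx.
Step 4. Integrate ∫(x**2*exp(x)) dx by parts with u = x**2, dv = (exp(x)) dx, so v = exp(x): now x**2*exp(x) - x*exp(3*x) + exp(3*x)/3 + ∫(-2*x*exp(x)) dx.
Step 5. Integrate ∫(-2*x*exp(x)) dx by parts with u = x, dv = (-2*exp(x)) dx, so v = -2*exp(x): now x**2*exp(x) - x*exp(3*x) - 2*x*exp(x) + exp(3*x)/3 + ∫(2*exp(x)) dx.
Step 6. Evaluate the standard form: now x**2*exp(x) - x*exp(3*x) - 2*x*exp(x) + exp(3*x)/3 + 2*exp(x).
Answer: x**2*exp(x) - x*exp(3*x) - 2*x*exp(x) + exp(3*x)/3 + 2*exp(x).


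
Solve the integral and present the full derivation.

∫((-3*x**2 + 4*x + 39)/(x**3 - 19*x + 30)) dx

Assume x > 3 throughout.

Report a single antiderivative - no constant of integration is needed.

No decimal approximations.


Step 1. Decompose ∫((-3*x**2 + 4*x + 39)/(x**3 - 19*x + 30)) dx by partial fractions, (-3*x**2 + 4*x + 39)/(x**3 - 19*x + 30) = -1/(x + 5) - 5/(x - 2) + 3/(x - 3): now ∫(3/(x - 3)) dx + ∫(-5/(x - 2)) dx + ∫(-1/(x + 5)) dx.
Step 2. Evaluate the standard form [assuming x > -5]: now -log(x + 5) + ∫(3/(x - 3)) dx + ∫(-5/(x - 2)) dx.
Step 3. Evaluate the standard form [assuming x > 2]: now -5*log(x - 2) - log(x + 5) + ∫(3/(x - 3)) dx.
Step 4. Evaluate the standard form [assuming x > 3]: now 3*log(x - 3) - 5*log(x - 2) - log(x + 5).
Answer: 3*log(x - 3) - 5*log(x - 2) - log(x + 5).


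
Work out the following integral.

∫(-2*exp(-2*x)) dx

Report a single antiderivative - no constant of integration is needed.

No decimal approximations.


Answer: exp(-2*x).


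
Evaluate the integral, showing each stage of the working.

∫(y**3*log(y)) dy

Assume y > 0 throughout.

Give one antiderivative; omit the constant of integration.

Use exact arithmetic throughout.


Step 1. Integrate ∫(y**3*log(y)) dy by parts with u = log(y), dv = (y**3) dy, so v = y**4/4 [assuming y > 0]: now y**4*log(y)/4 + ∫(-y**3/4) dy.
Step 2. Evaluate the standard form: now y**4*log(y)/4 - y**4/16.
Answer: y**4*log(y)/4 - y**4/16.


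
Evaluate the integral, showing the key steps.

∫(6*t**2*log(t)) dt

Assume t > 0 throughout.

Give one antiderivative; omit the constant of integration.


Step 1. Integrate ∫(6*t**2*log(t)) dt by parts with u = log(t), dv = (6*t**2) dt, so v = 2*t**3 [assuming t > 0]: now 2*t**3*log(t) + ∫(-2*t**2) dt.
Step 2. Evaluate the standard form: now 2*t**3*log(t) - 2*t**3/3.
Answer: 2*t**3*log(t) - 2*t**3/3.


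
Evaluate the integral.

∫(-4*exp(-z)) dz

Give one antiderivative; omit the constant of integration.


Answer: 4*exp(-z).


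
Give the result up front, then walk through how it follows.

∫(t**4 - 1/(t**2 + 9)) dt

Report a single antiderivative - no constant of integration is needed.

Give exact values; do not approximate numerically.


The answer is t**5/5 - atan(t/3)/3.
Step 1. Rewrite: now ∫(t**4) dt + ∫(-1/(t**2 + 9)) dt.
Step 2. Evaluate the standard form: now t**5/5 + ∫(-1/(t**2 + 9)) dt.
Step 3. Evaluate the standard form: now t**5/5 - atan(t/3)/3.
Answer: t**5/5 - atan(t/3)/3.


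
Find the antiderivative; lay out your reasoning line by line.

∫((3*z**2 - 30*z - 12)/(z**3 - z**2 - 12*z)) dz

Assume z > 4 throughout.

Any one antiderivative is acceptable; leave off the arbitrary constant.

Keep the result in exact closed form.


Step 1. Decompose ∫((3*z**2 - 30*z - 12)/(z**3 - z**2 - 12*z)) dz by partial fractions, (3*z**2 - 30*z - 12)/(z**3 - z**2 - 12*z) = 5/(z + 3) - 3/(z - 4) + 1/z: now ∫(1/z) dz + ∫(-3/(z - 4)) dz + ∫(5/(z + 3)) dz.
Step 2. Evaluate the standard form [assuming z > 0]: now log(z) + ∫(-3/(z - 4)) dz + ∫(5/(z + 3)) dz.
Step 3. Evaluate the standard form [assuming z > 4]: now log(z) - 3*log(z - 4) + ∫(5/(z + 3)) dz.
Step 4. Evaluate the standard form [assuming z > -3]: now log(z) - 3*log(z - 4) + 5*log(z + 3).
Answer: log(z) - 3*log(z - 4) + 5*log(z + 3).


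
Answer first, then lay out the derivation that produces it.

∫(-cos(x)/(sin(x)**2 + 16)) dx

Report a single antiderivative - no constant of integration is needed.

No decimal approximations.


The answer is -atan(sin(x)/4)/4.
Step 1. Substitute u = sin(x), turning ∫(-cos(x)/(sin(x)**2 + 16)) dx into ∫(-1/(u**2 + 16)) du: now ∫(-1/(u**2 + 16)) du.
Step 2. Evaluate the standard form: now -atan(u/4)/4.
Step 3. Substitute back u = sin(x): now -atan(sin(x)/4)/4.
Answer: -atan(sin(x)/4)/4.


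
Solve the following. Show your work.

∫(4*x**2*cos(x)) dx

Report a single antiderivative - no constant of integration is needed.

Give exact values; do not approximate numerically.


Step 1. Integrate ∫(4*x**2*cos(x)) dx by parts with u = x**2, dv = (4*cos(x)) dx, so v = 4*sin(x): now 4*x**2*sin(x) + ∫(-8*x*sin(x)) dx.
Step 2. Integrate ∫(-8*x*sin(x)) dx by parts with u = x, dv = (-8*sin(x)) dx, so v = 8*cos(x): now 4*x**2*sin(x) + 8*x*cos(x) + ∫(-8*cos(x)) dx.
Step 3. Evaluate the standard form: now 4*x**2*sin(x) + 8*x*cos(x) - 8*sin(x).
Answer: 4*x**2*sin(x) + 8*x*cos(x) - 8*sin(x).


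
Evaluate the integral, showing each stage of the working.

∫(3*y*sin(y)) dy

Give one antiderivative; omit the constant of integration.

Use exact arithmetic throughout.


Step 1. Integrate ∫(3*y*sin(y)) dy by parts with u = y, dv = (3*sin(y)) dy, so v = -3*cos(y): now -3*y*cos(y) + ∫(3*cos(y)) dy.
Step 2. Evaluate the standard form: now -3*y*cos(y) + 3*sin(y).
Answer: -3*y*cos(y) + 3*sin(y).
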